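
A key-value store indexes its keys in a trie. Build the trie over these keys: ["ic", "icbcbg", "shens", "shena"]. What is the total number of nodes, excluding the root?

Count nodes per top-level branch (shared prefixes stored once):
  'i'-branch (ic, icbcbg): 6 nodes
  's'-branch (shena, shens): 6 nodes
Sum: 12

12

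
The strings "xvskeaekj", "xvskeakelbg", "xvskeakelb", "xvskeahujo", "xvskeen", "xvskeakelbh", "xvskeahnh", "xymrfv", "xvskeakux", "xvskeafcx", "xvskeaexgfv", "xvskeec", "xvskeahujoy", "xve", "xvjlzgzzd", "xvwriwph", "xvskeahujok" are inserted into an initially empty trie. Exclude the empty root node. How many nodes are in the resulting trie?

54

Trace insertions, counting only characters that open a new branch:
  "xvskeaekj" → 9 new (x, v, s, k, e, a, e, k, j)
  "xvskeakelbg" → prefix "xvskea" already present; 5 new (k, e, l, b, g)
  "xvskeakelb" → prefix "xvskeakelb" already present; 0 new (none)
  "xvskeahujo" → prefix "xvskea" already present; 4 new (h, u, j, o)
  "xvskeen" → prefix "xvske" already present; 2 new (e, n)
  "xvskeakelbh" → prefix "xvskeakelb" already present; 1 new (h)
  "xvskeahnh" → prefix "xvskeah" already present; 2 new (n, h)
  "xymrfv" → prefix "x" already present; 5 new (y, m, r, f, v)
  "xvskeakux" → prefix "xvskeak" already present; 2 new (u, x)
  "xvskeafcx" → prefix "xvskea" already present; 3 new (f, c, x)
  "xvskeaexgfv" → prefix "xvskeae" already present; 4 new (x, g, f, v)
  "xvskeec" → prefix "xvskee" already present; 1 new (c)
  "xvskeahujoy" → prefix "xvskeahujo" already present; 1 new (y)
  "xve" → prefix "xv" already present; 1 new (e)
  "xvjlzgzzd" → prefix "xv" already present; 7 new (j, l, z, g, z, z, d)
  "xvwriwph" → prefix "xv" already present; 6 new (w, r, i, w, p, h)
  "xvskeahujok" → prefix "xvskeahujo" already present; 1 new (k)
Total nodes = 9 + 5 + 0 + 4 + 2 + 1 + 2 + 5 + 2 + 3 + 4 + 1 + 1 + 1 + 7 + 6 + 1 = 54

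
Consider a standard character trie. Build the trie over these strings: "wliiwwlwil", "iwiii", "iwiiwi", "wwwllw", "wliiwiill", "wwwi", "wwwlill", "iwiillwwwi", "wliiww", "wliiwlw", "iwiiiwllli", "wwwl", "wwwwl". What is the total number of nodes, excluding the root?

45

Trace insertions, counting only characters that open a new branch:
  "wliiwwlwil" → 10 new (w, l, i, i, w, w, l, w, i, l)
  "iwiii" → 5 new (i, w, i, i, i)
  "iwiiwi" → prefix "iwii" already present; 2 new (w, i)
  "wwwllw" → prefix "w" already present; 5 new (w, w, l, l, w)
  "wliiwiill" → prefix "wliiw" already present; 4 new (i, i, l, l)
  "wwwi" → prefix "www" already present; 1 new (i)
  "wwwlill" → prefix "wwwl" already present; 3 new (i, l, l)
  "iwiillwwwi" → prefix "iwii" already present; 6 new (l, l, w, w, w, i)
  "wliiww" → prefix "wliiww" already present; 0 new (none)
  "wliiwlw" → prefix "wliiw" already present; 2 new (l, w)
  "iwiiiwllli" → prefix "iwiii" already present; 5 new (w, l, l, l, i)
  "wwwl" → prefix "wwwl" already present; 0 new (none)
  "wwwwl" → prefix "www" already present; 2 new (w, l)
Total nodes = 10 + 5 + 2 + 5 + 4 + 1 + 3 + 6 + 0 + 2 + 5 + 0 + 2 = 45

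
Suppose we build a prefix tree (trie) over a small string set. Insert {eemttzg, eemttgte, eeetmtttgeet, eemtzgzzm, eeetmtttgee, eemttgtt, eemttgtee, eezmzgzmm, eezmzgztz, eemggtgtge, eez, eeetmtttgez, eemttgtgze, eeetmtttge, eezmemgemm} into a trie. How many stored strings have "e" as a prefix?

Traverse to the node for "e", then collect every word in that subtree.
Matches: "eeetmtttge", "eeetmtttgee", "eeetmtttgeet", "eeetmtttgez", "eemggtgtge", "eemttgte", "eemttgtee", "eemttgtgze", "eemttgtt", "eemttzg", "eemtzgzzm", "eez", "eezmemgemm", "eezmzgzmm", "eezmzgztz"
Count: 15

15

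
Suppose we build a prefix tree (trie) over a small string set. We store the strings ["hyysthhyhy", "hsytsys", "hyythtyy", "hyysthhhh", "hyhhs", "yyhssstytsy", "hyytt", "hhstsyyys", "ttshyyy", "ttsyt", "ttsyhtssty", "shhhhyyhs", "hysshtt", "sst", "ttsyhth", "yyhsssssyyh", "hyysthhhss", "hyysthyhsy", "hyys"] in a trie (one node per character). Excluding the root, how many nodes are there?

Trace insertions, counting only characters that open a new branch:
  "hyysthhyhy" → 10 new (h, y, y, s, t, h, h, y, h, y)
  "hsytsys" → prefix "h" already present; 6 new (s, y, t, s, y, s)
  "hyythtyy" → prefix "hyy" already present; 5 new (t, h, t, y, y)
  "hyysthhhh" → prefix "hyysthh" already present; 2 new (h, h)
  "hyhhs" → prefix "hy" already present; 3 new (h, h, s)
  "yyhssstytsy" → 11 new (y, y, h, s, s, s, t, y, t, s, y)
  "hyytt" → prefix "hyyt" already present; 1 new (t)
  "hhstsyyys" → prefix "h" already present; 8 new (h, s, t, s, y, y, y, s)
  "ttshyyy" → 7 new (t, t, s, h, y, y, y)
  "ttsyt" → prefix "tts" already present; 2 new (y, t)
  "ttsyhtssty" → prefix "ttsy" already present; 6 new (h, t, s, s, t, y)
  "shhhhyyhs" → 9 new (s, h, h, h, h, y, y, h, s)
  "hysshtt" → prefix "hy" already present; 5 new (s, s, h, t, t)
  "sst" → prefix "s" already present; 2 new (s, t)
  "ttsyhth" → prefix "ttsyht" already present; 1 new (h)
  "yyhsssssyyh" → prefix "yyhsss" already present; 5 new (s, s, y, y, h)
  "hyysthhhss" → prefix "hyysthhh" already present; 2 new (s, s)
  "hyysthyhsy" → prefix "hyysth" already present; 4 new (y, h, s, y)
  "hyys" → prefix "hyys" already present; 0 new (none)
Total nodes = 10 + 6 + 5 + 2 + 3 + 11 + 1 + 8 + 7 + 2 + 6 + 9 + 5 + 2 + 1 + 5 + 2 + 4 + 0 = 89

89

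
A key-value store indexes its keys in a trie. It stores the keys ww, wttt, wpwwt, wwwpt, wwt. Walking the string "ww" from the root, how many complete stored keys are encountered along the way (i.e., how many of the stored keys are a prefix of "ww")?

Traverse "ww" character by character; count nodes along the way that are marked as word ends.
Prefixes of the query that are stored words: "ww"
Count: 1

1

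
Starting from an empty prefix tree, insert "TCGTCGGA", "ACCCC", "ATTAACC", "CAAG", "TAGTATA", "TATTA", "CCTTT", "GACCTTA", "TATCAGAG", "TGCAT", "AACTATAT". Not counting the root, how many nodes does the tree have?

59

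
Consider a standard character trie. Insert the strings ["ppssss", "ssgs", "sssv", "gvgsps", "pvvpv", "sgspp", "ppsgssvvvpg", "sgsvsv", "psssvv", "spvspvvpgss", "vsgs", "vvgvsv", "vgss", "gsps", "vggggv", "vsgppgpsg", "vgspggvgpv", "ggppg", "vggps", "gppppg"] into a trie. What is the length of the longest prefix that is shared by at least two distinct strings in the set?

The deepest shared node is where two words last agree before diverging.
"ppsgssvvvpg" and "ppssss" agree on "pps" (3 characters) before diverging; nothing deeper is shared.
Longest shared-prefix length: 3

3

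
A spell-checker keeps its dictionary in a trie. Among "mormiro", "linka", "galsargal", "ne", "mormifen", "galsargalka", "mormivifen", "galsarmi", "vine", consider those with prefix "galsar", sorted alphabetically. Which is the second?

galsargalka

Filter for "galsar…" and sort: "galsargal", "galsargalka", "galsarmi"
Position 2: galsargalka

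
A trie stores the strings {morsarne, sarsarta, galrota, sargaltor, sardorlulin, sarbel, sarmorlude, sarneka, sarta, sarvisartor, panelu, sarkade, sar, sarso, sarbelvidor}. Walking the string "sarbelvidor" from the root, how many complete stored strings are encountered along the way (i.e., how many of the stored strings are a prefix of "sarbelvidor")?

Check each prefix of "sarbelvidor" against the stored set — each match is an end-marker on the path.
Prefixes of the query that are stored words: "sar", "sarbel", "sarbelvidor"
Count: 3

3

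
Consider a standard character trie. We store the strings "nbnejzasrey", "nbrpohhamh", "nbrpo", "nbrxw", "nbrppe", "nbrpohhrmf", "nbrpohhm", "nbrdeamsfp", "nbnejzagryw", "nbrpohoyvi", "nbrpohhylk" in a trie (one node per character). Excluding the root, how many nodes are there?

For each word, the new-node count is its length minus the longest prefix already in the trie:
  "nbnejzasrey" → 11 new (n, b, n, e, j, z, a, s, r, e, y)
  "nbrpohhamh" → prefix "nb" already present; 8 new (r, p, o, h, h, a, m, h)
  "nbrpo" → prefix "nbrpo" already present; 0 new (none)
  "nbrxw" → prefix "nbr" already present; 2 new (x, w)
  "nbrppe" → prefix "nbrp" already present; 2 new (p, e)
  "nbrpohhrmf" → prefix "nbrpohh" already present; 3 new (r, m, f)
  "nbrpohhm" → prefix "nbrpohh" already present; 1 new (m)
  "nbrdeamsfp" → prefix "nbr" already present; 7 new (d, e, a, m, s, f, p)
  "nbnejzagryw" → prefix "nbnejza" already present; 4 new (g, r, y, w)
  "nbrpohoyvi" → prefix "nbrpoh" already present; 4 new (o, y, v, i)
  "nbrpohhylk" → prefix "nbrpohh" already present; 3 new (y, l, k)
Total nodes = 11 + 8 + 0 + 2 + 2 + 3 + 1 + 7 + 4 + 4 + 3 = 45

45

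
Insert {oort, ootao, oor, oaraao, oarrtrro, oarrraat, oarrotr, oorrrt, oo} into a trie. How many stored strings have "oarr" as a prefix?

Filter for entries beginning with "oarr":
Matches: "oarrotr", "oarrraat", "oarrtrro"
Count: 3

3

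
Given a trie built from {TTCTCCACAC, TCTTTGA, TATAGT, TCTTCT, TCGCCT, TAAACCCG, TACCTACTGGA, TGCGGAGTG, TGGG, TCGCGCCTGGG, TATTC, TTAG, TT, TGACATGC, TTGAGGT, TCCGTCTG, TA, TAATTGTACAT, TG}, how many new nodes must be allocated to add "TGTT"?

Walking "TGTT" from the root, the first 2 characters ("TG") follow existing edges; "T" is the first miss.
Each of the 2 remaining characters creates one node.

2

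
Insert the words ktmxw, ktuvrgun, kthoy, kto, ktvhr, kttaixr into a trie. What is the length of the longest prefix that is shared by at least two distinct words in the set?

Equivalently: take the maximum, over all pairs, of their longest common prefix length.
e.g. "kthoy" and "ktmxw" share the prefix "kt" of length 2; no pair shares a longer one.
Longest shared-prefix length: 2

2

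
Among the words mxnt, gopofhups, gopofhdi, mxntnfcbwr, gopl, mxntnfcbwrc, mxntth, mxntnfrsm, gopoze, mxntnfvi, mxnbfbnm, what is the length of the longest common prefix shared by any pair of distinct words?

Look for the deepest trie node that still has at least two words in its subtree.
e.g. "mxntnfcbwr" and "mxntnfcbwrc" share the prefix "mxntnfcbwr" of length 10; no pair shares a longer one.
Longest shared-prefix length: 10

10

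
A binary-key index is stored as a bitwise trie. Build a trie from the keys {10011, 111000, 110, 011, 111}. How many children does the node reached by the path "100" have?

1

Follow the path "100" to its node, then look at its outgoing edges.
Characters that immediately follow "100" among the stored strings: {1}.
That node has 1 child edge.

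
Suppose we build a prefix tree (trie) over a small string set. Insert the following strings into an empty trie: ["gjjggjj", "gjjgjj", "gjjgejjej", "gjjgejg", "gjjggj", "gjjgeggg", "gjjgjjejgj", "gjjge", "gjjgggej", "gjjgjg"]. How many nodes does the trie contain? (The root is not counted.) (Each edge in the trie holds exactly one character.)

Trie structure (* marks end of a word):
(root)
└─ g
   └─ j
      └─ j
         └─ g
            ├─ e *
            │  ├─ g
            │  │  └─ g
            │  │     └─ g *
            │  └─ j
            │     ├─ g *
            │     └─ j
            │        └─ e
            │           └─ j *
            ├─ g
            │  ├─ g
            │  │  └─ e
            │  │     └─ j *
            │  └─ j *
            │     └─ j *
            └─ j
               ├─ g *
               └─ j *
                  └─ e
                     └─ j
                        └─ g
                           └─ j *
Counting every labelled node above: 26.

26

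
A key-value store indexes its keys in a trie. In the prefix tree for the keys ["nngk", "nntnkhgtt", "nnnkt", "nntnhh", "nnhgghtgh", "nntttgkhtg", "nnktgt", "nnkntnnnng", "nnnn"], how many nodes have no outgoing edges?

9

Leaves are exactly the stored words that no other stored word extends.
Those words: "nngk", "nnhgghtgh", "nnkntnnnng", "nnktgt", "nnnkt", "nnnn", "nntnhh", "nntnkhgtt", "nntttgkhtg"
Leaf count: 9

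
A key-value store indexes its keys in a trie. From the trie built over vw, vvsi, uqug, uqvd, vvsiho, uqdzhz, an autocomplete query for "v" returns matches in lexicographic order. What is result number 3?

Words with prefix "v", in lexicographic order: "vvsi", "vvsiho", "vw"
Position 3: vw

vw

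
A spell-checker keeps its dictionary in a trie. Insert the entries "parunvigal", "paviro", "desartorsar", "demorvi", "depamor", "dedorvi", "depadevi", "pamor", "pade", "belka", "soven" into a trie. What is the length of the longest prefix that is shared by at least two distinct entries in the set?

4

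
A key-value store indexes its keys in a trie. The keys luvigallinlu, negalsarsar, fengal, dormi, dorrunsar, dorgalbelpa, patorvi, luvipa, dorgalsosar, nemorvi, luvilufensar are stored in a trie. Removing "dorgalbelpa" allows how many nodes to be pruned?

5

A node on "dorgalbelpa"'s path can go only if nothing else ends at it or branches off below it.
The suffix "belpa" (5 nodes) is used only by "dorgalbelpa"; the node for "dorgal" still has the child "s", so pruning stops there.
Nodes removed: 5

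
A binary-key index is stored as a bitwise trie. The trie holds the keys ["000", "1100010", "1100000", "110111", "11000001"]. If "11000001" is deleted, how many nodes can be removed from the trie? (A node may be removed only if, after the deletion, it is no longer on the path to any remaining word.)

1

A node on "11000001"'s path can go only if nothing else ends at it or branches off below it.
The suffix "1" (1 node) is used only by "11000001"; "1100000" is itself a stored word, so pruning stops there.
Nodes removed: 1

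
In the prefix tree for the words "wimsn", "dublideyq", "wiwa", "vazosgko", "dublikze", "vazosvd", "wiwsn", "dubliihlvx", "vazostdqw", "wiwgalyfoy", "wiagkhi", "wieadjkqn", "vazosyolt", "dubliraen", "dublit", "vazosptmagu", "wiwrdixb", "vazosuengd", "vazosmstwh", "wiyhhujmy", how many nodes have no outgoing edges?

Leaves are exactly the stored words that no other stored word extends.
Those words: "dublideyq", "dubliihlvx", "dublikze", "dubliraen", "dublit", "vazosgko", "vazosmstwh", "vazosptmagu", "vazostdqw", "vazosuengd", "vazosvd", "vazosyolt", "wiagkhi", "wieadjkqn", "wimsn", "wiwa", "wiwgalyfoy", "wiwrdixb", "wiwsn", "wiyhhujmy"
Leaf count: 20

20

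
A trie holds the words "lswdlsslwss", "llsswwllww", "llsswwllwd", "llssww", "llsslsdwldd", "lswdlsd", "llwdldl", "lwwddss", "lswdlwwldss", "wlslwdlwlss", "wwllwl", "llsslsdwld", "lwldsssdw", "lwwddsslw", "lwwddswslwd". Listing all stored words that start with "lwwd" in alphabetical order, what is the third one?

Words with prefix "lwwd", in lexicographic order: "lwwddss", "lwwddsslw", "lwwddswslwd"
The 3rd is lwwddswslwd.

lwwddswslwd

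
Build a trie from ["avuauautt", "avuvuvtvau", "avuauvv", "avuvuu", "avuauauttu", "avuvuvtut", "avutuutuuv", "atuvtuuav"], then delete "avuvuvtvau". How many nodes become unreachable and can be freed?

Walk "avuvuvtvau" from the leaf back toward the root, removing each node that no remaining word uses.
The suffix "vau" (3 nodes) is used only by "avuvuvtvau"; the node for "avuvuvt" still has the child "u", so pruning stops there.
Nodes removed: 3

3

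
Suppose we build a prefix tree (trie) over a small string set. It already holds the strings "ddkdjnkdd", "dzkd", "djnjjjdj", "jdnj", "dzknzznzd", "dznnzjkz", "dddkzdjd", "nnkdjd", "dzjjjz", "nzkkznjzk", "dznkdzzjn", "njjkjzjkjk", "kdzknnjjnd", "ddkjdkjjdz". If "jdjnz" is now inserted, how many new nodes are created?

3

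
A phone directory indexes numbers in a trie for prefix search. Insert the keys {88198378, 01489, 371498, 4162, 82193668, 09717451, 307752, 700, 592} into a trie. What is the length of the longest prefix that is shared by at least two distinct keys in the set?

1

The deepest shared node is where two words last agree before diverging.
"01489" and "09717451" agree on "0" (1 characters) before diverging; nothing deeper is shared.
Longest shared-prefix length: 1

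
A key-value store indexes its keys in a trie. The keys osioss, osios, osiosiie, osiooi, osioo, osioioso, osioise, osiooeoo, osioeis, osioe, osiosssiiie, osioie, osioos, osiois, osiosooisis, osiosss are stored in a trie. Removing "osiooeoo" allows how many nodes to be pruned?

3

After clearing the end-marker at "osiooeoo", prune upward until reaching a node still needed by another word.
The suffix "eoo" (3 nodes) is used only by "osiooeoo"; the node for "osioo" still has the child "i", so pruning stops there.
Nodes removed: 3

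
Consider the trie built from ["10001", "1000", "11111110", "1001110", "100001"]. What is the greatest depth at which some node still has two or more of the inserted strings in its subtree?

The deepest shared node is where two words last agree before diverging.
"1000" and "100001" agree on "1000" (4 characters) before diverging; nothing deeper is shared.
Longest shared-prefix length: 4

4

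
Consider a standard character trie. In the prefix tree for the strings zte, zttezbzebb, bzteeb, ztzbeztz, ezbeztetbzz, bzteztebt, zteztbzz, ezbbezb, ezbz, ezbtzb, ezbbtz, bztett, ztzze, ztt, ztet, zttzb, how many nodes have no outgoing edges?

14

A leaf is a node with no children — equivalently, the end of a word that is not a proper prefix of any other stored word.
Those words: "bzteeb", "bztett", "bzteztebt", "ezbbezb", "ezbbtz", "ezbeztetbzz", "ezbtzb", "ezbz", "ztet", "zteztbzz", "zttezbzebb", "zttzb", "ztzbeztz", "ztzze"
Leaf count: 14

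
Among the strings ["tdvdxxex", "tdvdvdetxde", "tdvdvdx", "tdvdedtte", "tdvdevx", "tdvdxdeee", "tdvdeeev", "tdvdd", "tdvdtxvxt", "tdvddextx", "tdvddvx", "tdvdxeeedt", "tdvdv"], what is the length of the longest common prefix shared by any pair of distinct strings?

6

The deepest shared node is where two words last agree before diverging.
e.g. "tdvdvdetxde" and "tdvdvdx" share the prefix "tdvdvd" of length 6; no pair shares a longer one.
Longest shared-prefix length: 6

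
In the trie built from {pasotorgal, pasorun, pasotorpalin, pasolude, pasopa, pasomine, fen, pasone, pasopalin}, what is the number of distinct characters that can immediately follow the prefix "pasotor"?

The children of the "pasotor" node are the distinct next characters among strings starting with "pasotor".
Characters that immediately follow "pasotor" among the stored strings: {g, p}.
That node has 2 child edges.

2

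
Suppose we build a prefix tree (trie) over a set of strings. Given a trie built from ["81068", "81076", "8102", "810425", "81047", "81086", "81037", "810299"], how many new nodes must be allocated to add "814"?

"81" is already a path in the trie; the remaining "4" must be added.
So 3 − 2 = 1 new nodes.

1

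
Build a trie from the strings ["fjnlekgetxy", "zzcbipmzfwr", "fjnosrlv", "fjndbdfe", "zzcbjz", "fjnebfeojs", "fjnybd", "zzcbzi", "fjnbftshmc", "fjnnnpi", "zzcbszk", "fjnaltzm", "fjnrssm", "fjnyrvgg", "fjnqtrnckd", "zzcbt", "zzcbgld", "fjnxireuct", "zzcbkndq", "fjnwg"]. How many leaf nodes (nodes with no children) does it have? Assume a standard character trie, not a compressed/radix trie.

20

A leaf is a node with no children — equivalently, the end of a word that is not a proper prefix of any other stored word.
Those words: "fjnaltzm", "fjnbftshmc", "fjndbdfe", "fjnebfeojs", "fjnlekgetxy", "fjnnnpi", "fjnosrlv", "fjnqtrnckd", "fjnrssm", "fjnwg", "fjnxireuct", "fjnybd", "fjnyrvgg", "zzcbgld", "zzcbipmzfwr", "zzcbjz", "zzcbkndq", "zzcbszk", "zzcbt", "zzcbzi"
Leaf count: 20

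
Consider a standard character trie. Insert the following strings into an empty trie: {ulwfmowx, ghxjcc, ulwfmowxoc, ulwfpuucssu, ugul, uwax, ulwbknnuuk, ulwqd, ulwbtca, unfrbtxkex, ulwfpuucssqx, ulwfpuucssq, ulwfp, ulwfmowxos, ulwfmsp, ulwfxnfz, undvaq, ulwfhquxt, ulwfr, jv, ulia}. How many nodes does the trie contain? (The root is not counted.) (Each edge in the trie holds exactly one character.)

Trace insertions, counting only characters that open a new branch:
  "ulwfmowx" → 8 new (u, l, w, f, m, o, w, x)
  "ghxjcc" → 6 new (g, h, x, j, c, c)
  "ulwfmowxoc" → prefix "ulwfmowx" already present; 2 new (o, c)
  "ulwfpuucssu" → prefix "ulwf" already present; 7 new (p, u, u, c, s, s, u)
  "ugul" → prefix "u" already present; 3 new (g, u, l)
  "uwax" → prefix "u" already present; 3 new (w, a, x)
  "ulwbknnuuk" → prefix "ulw" already present; 7 new (b, k, n, n, u, u, k)
  "ulwqd" → prefix "ulw" already present; 2 new (q, d)
  "ulwbtca" → prefix "ulwb" already present; 3 new (t, c, a)
  "unfrbtxkex" → prefix "u" already present; 9 new (n, f, r, b, t, x, k, e, x)
  "ulwfpuucssqx" → prefix "ulwfpuucss" already present; 2 new (q, x)
  "ulwfpuucssq" → prefix "ulwfpuucssq" already present; 0 new (none)
  "ulwfp" → prefix "ulwfp" already present; 0 new (none)
  "ulwfmowxos" → prefix "ulwfmowxo" already present; 1 new (s)
  "ulwfmsp" → prefix "ulwfm" already present; 2 new (s, p)
  "ulwfxnfz" → prefix "ulwf" already present; 4 new (x, n, f, z)
  "undvaq" → prefix "un" already present; 4 new (d, v, a, q)
  "ulwfhquxt" → prefix "ulwf" already present; 5 new (h, q, u, x, t)
  "ulwfr" → prefix "ulwf" already present; 1 new (r)
  "jv" → 2 new (j, v)
  "ulia" → prefix "ul" already present; 2 new (i, a)
Total nodes = 8 + 6 + 2 + 7 + 3 + 3 + 7 + 2 + 3 + 9 + 2 + 0 + 0 + 1 + 2 + 4 + 4 + 5 + 1 + 2 + 2 = 73

73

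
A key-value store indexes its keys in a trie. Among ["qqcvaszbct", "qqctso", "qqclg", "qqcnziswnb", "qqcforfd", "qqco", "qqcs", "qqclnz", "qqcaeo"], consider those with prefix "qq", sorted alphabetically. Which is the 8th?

Words with prefix "qq", in lexicographic order: "qqcaeo", "qqcforfd", "qqclg", "qqclnz", "qqcnziswnb", "qqco", "qqcs", "qqctso", "qqcvaszbct"
Position 8: qqctso

qqctso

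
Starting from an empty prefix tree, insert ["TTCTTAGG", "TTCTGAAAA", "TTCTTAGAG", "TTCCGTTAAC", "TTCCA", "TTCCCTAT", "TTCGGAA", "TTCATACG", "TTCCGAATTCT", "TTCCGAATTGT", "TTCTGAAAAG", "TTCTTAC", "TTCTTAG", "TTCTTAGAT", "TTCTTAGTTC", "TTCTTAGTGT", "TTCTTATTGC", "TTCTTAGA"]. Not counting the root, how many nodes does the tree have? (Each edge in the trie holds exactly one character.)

56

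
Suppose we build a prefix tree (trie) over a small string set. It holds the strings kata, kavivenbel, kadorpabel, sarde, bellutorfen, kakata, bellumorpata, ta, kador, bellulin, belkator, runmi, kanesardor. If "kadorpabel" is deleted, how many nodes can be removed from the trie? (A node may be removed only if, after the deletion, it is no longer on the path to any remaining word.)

5

A node on "kadorpabel"'s path can go only if nothing else ends at it or branches off below it.
The suffix "pabel" (5 nodes) is used only by "kadorpabel"; "kador" is itself a stored word, so pruning stops there.
Nodes removed: 5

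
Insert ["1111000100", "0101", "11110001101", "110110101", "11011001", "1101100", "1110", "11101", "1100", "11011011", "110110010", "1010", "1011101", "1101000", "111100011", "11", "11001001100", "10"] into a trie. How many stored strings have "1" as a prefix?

Traverse to the node for "1", then collect every word in that subtree.
Words under "1": 10, 1010, 1011101, 11, 1100, 11001001100, 1101000, 1101100, 11011001, 110110010, 110110101, 11011011, 1110, 11101, 1111000100, 111100011, 11110001101
Count: 17

17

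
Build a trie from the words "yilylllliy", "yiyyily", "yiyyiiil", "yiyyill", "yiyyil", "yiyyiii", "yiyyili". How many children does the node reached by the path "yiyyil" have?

3

The children of the "yiyyil" node are the distinct next characters among strings starting with "yiyyil".
Characters that immediately follow "yiyyil" among the stored strings: {i, l, y}.
That node has 3 child edges.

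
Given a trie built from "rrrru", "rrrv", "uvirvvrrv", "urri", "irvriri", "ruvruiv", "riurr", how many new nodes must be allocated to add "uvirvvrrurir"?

"uvirvvrr" is already a path in the trie; the remaining "urir" must be added.
So 12 − 8 = 4 new nodes.

4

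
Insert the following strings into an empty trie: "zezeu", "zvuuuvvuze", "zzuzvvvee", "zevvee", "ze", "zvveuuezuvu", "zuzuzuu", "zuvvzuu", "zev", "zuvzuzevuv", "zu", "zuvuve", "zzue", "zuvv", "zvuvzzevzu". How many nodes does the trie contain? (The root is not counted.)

64

Trace insertions, counting only characters that open a new branch:
  "zezeu" → 5 new (z, e, z, e, u)
  "zvuuuvvuze" → prefix "z" already present; 9 new (v, u, u, u, v, v, u, z, e)
  "zzuzvvvee" → prefix "z" already present; 8 new (z, u, z, v, v, v, e, e)
  "zevvee" → prefix "ze" already present; 4 new (v, v, e, e)
  "ze" → prefix "ze" already present; 0 new (none)
  "zvveuuezuvu" → prefix "zv" already present; 9 new (v, e, u, u, e, z, u, v, u)
  "zuzuzuu" → prefix "z" already present; 6 new (u, z, u, z, u, u)
  "zuvvzuu" → prefix "zu" already present; 5 new (v, v, z, u, u)
  "zev" → prefix "zev" already present; 0 new (none)
  "zuvzuzevuv" → prefix "zuv" already present; 7 new (z, u, z, e, v, u, v)
  "zu" → prefix "zu" already present; 0 new (none)
  "zuvuve" → prefix "zuv" already present; 3 new (u, v, e)
  "zzue" → prefix "zzu" already present; 1 new (e)
  "zuvv" → prefix "zuvv" already present; 0 new (none)
  "zvuvzzevzu" → prefix "zvu" already present; 7 new (v, z, z, e, v, z, u)
Total nodes = 5 + 9 + 8 + 4 + 0 + 9 + 6 + 5 + 0 + 7 + 0 + 3 + 1 + 0 + 7 = 64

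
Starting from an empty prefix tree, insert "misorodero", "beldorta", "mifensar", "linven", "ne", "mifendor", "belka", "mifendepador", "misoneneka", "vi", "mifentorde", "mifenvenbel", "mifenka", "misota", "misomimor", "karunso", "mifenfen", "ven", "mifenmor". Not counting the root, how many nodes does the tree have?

Insert word by word; a character creates a node only if that edge doesn't already exist:
  "misorodero" → 10 new (m, i, s, o, r, o, d, e, r, o)
  "beldorta" → 8 new (b, e, l, d, o, r, t, a)
  "mifensar" → prefix "mi" already present; 6 new (f, e, n, s, a, r)
  "linven" → 6 new (l, i, n, v, e, n)
  "ne" → 2 new (n, e)
  "mifendor" → prefix "mifen" already present; 3 new (d, o, r)
  "belka" → prefix "bel" already present; 2 new (k, a)
  "mifendepador" → prefix "mifend" already present; 6 new (e, p, a, d, o, r)
  "misoneneka" → prefix "miso" already present; 6 new (n, e, n, e, k, a)
  "vi" → 2 new (v, i)
  "mifentorde" → prefix "mifen" already present; 5 new (t, o, r, d, e)
  "mifenvenbel" → prefix "mifen" already present; 6 new (v, e, n, b, e, l)
  "mifenka" → prefix "mifen" already present; 2 new (k, a)
  "misota" → prefix "miso" already present; 2 new (t, a)
  "misomimor" → prefix "miso" already present; 5 new (m, i, m, o, r)
  "karunso" → 7 new (k, a, r, u, n, s, o)
  "mifenfen" → prefix "mifen" already present; 3 new (f, e, n)
  "ven" → prefix "v" already present; 2 new (e, n)
  "mifenmor" → prefix "mifen" already present; 3 new (m, o, r)
Total nodes = 10 + 8 + 6 + 6 + 2 + 3 + 2 + 6 + 6 + 2 + 5 + 6 + 2 + 2 + 5 + 7 + 3 + 2 + 3 = 86

86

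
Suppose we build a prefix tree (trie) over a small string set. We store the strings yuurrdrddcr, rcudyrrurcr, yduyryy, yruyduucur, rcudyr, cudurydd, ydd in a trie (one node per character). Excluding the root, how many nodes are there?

Count nodes per top-level branch (shared prefixes stored once):
  'c'-branch (cudurydd): 8 nodes
  'r'-branch (rcudyr, rcudyrrurcr): 11 nodes
  'y'-branch (ydd, yduyryy, yruyduucur, yuurrdrddcr): 27 nodes
Sum: 46

46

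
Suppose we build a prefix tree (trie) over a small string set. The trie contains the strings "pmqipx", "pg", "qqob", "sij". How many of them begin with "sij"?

1

Traverse to the node for "sij", then collect every word in that subtree.
Words under "sij": sij
Count: 1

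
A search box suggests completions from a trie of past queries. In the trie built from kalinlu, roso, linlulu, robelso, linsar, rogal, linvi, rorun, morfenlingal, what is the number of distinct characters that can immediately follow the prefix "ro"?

4

The children of the "ro" node are the distinct next characters among strings starting with "ro".
Distinct next characters after "ro": b, g, r, s.
That node has 4 child edges.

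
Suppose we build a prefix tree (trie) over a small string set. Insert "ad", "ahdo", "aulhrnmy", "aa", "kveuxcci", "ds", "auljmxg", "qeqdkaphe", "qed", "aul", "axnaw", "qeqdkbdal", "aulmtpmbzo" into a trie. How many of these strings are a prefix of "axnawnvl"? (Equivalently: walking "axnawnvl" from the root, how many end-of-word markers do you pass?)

Walk "axnawnvl" from the root; an end-of-word marker is hit whenever a stored word is a prefix of "axnawnvl".
Prefixes of the query that are stored words: "axnaw"
Count: 1

1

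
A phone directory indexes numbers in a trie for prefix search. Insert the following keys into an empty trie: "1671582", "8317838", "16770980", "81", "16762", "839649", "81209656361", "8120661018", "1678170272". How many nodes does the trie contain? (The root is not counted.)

Trace insertions, counting only characters that open a new branch:
  "1671582" → 7 new (1, 6, 7, 1, 5, 8, 2)
  "8317838" → 7 new (8, 3, 1, 7, 8, 3, 8)
  "16770980" → prefix "167" already present; 5 new (7, 0, 9, 8, 0)
  "81" → prefix "8" already present; 1 new (1)
  "16762" → prefix "167" already present; 2 new (6, 2)
  "839649" → prefix "83" already present; 4 new (9, 6, 4, 9)
  "81209656361" → prefix "81" already present; 9 new (2, 0, 9, 6, 5, 6, 3, 6, 1)
  "8120661018" → prefix "8120" already present; 6 new (6, 6, 1, 0, 1, 8)
  "1678170272" → prefix "167" already present; 7 new (8, 1, 7, 0, 2, 7, 2)
Total nodes = 7 + 7 + 5 + 1 + 2 + 4 + 9 + 6 + 7 = 48

48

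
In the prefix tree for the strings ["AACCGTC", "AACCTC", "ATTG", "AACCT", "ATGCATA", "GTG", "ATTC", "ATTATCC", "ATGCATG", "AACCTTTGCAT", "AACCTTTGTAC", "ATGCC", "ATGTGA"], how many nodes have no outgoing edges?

12

Leaves are exactly the stored words that no other stored word extends.
Those words: "AACCGTC", "AACCTC", "AACCTTTGCAT", "AACCTTTGTAC", "ATGCATA", "ATGCATG", "ATGCC", "ATGTGA", "ATTATCC", "ATTC", "ATTG", "GTG"
Leaf count: 12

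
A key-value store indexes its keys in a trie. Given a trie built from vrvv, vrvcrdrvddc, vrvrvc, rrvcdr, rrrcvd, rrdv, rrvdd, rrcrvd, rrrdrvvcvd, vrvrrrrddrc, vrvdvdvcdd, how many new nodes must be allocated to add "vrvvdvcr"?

The longest prefix of "vrvvdvcr" already in the trie is "vrvv" (length 4).
Each of the 4 remaining characters creates one node.

4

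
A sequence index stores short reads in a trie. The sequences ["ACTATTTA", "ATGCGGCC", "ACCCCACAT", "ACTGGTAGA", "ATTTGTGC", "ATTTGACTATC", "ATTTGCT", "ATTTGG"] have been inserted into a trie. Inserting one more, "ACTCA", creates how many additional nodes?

Walking "ACTCA" from the root, the first 3 characters ("ACT") follow existing edges; "C" is the first miss.
So 5 − 3 = 2 new nodes.

2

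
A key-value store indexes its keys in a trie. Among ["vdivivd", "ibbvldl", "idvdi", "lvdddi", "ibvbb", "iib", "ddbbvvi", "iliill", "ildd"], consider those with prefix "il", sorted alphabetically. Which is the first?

DFS of the "il" subtree visits, in order: "ildd", "iliill"
Position 1: ildd

ildd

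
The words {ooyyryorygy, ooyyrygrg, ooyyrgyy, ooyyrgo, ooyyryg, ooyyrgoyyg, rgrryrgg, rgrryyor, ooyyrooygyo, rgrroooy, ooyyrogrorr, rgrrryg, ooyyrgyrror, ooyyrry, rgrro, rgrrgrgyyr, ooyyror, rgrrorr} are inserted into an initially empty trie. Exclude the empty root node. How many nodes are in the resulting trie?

Insert word by word; a character creates a node only if that edge doesn't already exist:
  "ooyyryorygy" → 11 new (o, o, y, y, r, y, o, r, y, g, y)
  "ooyyrygrg" → prefix "ooyyry" already present; 3 new (g, r, g)
  "ooyyrgyy" → prefix "ooyyr" already present; 3 new (g, y, y)
  "ooyyrgo" → prefix "ooyyrg" already present; 1 new (o)
  "ooyyryg" → prefix "ooyyryg" already present; 0 new (none)
  "ooyyrgoyyg" → prefix "ooyyrgo" already present; 3 new (y, y, g)
  "rgrryrgg" → 8 new (r, g, r, r, y, r, g, g)
  "rgrryyor" → prefix "rgrry" already present; 3 new (y, o, r)
  "ooyyrooygyo" → prefix "ooyyr" already present; 6 new (o, o, y, g, y, o)
  "rgrroooy" → prefix "rgrr" already present; 4 new (o, o, o, y)
  "ooyyrogrorr" → prefix "ooyyro" already present; 5 new (g, r, o, r, r)
  "rgrrryg" → prefix "rgrr" already present; 3 new (r, y, g)
  "ooyyrgyrror" → prefix "ooyyrgy" already present; 4 new (r, r, o, r)
  "ooyyrry" → prefix "ooyyr" already present; 2 new (r, y)
  "rgrro" → prefix "rgrro" already present; 0 new (none)
  "rgrrgrgyyr" → prefix "rgrr" already present; 6 new (g, r, g, y, y, r)
  "ooyyror" → prefix "ooyyro" already present; 1 new (r)
  "rgrrorr" → prefix "rgrro" already present; 2 new (r, r)
Total nodes = 11 + 3 + 3 + 1 + 0 + 3 + 8 + 3 + 6 + 4 + 5 + 3 + 4 + 2 + 0 + 6 + 1 + 2 = 65

65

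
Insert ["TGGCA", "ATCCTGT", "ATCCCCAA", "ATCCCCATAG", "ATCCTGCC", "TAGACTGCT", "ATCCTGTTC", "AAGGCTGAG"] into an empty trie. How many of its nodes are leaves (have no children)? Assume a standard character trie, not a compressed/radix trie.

7

A leaf is a node with no children — equivalently, the end of a word that is not a proper prefix of any other stored word.
Those words: "AAGGCTGAG", "ATCCCCAA", "ATCCCCATAG", "ATCCTGCC", "ATCCTGTTC", "TAGACTGCT", "TGGCA"
Leaf count: 7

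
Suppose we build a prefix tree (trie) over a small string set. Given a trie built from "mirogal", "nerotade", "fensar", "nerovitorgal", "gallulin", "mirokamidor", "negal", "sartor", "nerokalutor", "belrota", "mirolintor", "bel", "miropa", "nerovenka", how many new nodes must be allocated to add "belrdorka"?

"belr" is already a path in the trie; the remaining "dorka" must be added.
New nodes needed: |"belrdorka"| − 4 = 9 − 4 = 5.

5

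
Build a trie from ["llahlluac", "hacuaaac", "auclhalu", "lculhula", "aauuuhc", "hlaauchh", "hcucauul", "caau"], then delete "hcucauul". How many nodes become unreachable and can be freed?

7

A node on "hcucauul"'s path can go only if nothing else ends at it or branches off below it.
The suffix "cucauul" (7 nodes) is used only by "hcucauul"; the node for "h" still has the child "a", so pruning stops there.
Nodes removed: 7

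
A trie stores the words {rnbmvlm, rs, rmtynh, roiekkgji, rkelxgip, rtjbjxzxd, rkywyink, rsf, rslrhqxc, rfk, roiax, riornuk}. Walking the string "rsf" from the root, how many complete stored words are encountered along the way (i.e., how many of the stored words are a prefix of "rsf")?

2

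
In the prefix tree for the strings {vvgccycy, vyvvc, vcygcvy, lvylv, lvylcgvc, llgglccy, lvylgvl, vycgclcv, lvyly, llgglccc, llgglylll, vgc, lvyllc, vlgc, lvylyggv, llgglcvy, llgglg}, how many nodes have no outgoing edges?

16

Leaves are exactly the stored words that no other stored word extends.
Those words: "llgglccc", "llgglccy", "llgglcvy", "llgglg", "llgglylll", "lvylcgvc", "lvylgvl", "lvyllc", "lvylv", "lvylyggv", "vcygcvy", "vgc", "vlgc", "vvgccycy", "vycgclcv", "vyvvc"
Leaf count: 16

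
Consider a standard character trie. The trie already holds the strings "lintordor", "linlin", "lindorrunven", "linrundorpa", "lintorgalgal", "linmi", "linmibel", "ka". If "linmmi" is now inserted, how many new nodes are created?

2

The longest prefix of "linmmi" already in the trie is "linm" (length 4).
So 6 − 4 = 2 new nodes.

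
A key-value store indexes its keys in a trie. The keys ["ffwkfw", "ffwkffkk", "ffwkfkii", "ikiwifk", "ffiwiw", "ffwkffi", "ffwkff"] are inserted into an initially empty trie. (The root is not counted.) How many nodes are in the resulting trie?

24

Count nodes per top-level branch (shared prefixes stored once):
  'f'-branch (ffiwiw, ffwkff, ffwkffi, ffwkffkk, ffwkfkii, ffwkfw): 17 nodes
  'i'-branch (ikiwifk): 7 nodes
Sum: 24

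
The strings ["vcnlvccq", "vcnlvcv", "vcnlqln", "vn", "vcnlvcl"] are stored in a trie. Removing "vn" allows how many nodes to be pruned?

1

After clearing the end-marker at "vn", prune upward until reaching a node still needed by another word.
The suffix "n" (1 node) is used only by "vn"; the node for "v" still has the child "c", so pruning stops there.
Nodes removed: 1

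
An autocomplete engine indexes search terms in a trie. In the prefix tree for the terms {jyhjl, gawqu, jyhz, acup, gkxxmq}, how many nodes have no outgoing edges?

5

A leaf is a node with no children — equivalently, the end of a word that is not a proper prefix of any other stored word.
Those words: "acup", "gawqu", "gkxxmq", "jyhjl", "jyhz"
Leaf count: 5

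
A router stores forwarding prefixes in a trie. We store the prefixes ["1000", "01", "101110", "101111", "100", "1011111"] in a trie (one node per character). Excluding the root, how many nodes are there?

Count nodes per top-level branch (shared prefixes stored once):
  '0'-branch (01): 2 nodes
  '1'-branch (100, 1000, 101110, 101111, 1011111): 10 nodes
Sum: 12

12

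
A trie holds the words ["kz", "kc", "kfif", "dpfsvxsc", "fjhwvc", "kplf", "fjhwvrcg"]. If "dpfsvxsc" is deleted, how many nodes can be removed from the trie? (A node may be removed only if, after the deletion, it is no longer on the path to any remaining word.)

8

A node on "dpfsvxsc"'s path can go only if nothing else ends at it or branches off below it.
No other word shares any prefix with "dpfsvxsc", so all 8 of its nodes go.
Nodes removed: 8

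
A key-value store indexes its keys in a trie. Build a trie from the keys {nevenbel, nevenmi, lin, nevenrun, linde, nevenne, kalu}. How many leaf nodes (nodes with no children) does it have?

6

A leaf is a node with no children — equivalently, the end of a word that is not a proper prefix of any other stored word.
Those words: "kalu", "linde", "nevenbel", "nevenmi", "nevenne", "nevenrun"
Leaf count: 6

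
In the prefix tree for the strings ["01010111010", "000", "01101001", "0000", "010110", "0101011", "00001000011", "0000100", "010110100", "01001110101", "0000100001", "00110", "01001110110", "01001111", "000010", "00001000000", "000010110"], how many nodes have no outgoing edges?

10

A leaf is a node with no children — equivalently, the end of a word that is not a proper prefix of any other stored word.
Those words: "00001000000", "00001000011", "000010110", "00110", "01001110101", "01001110110", "01001111", "01010111010", "010110100", "01101001"
Leaf count: 10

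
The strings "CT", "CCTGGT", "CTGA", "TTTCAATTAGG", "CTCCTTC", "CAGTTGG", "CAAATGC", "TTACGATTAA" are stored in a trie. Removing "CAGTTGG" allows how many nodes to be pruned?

5

Walk "CAGTTGG" from the leaf back toward the root, removing each node that no remaining word uses.
The suffix "GTTGG" (5 nodes) is used only by "CAGTTGG"; the node for "CA" still has the child "A", so pruning stops there.
Nodes removed: 5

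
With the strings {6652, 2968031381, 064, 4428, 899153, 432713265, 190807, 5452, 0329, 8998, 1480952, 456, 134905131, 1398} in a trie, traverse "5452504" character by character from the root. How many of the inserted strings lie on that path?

1

Check each prefix of "5452504" against the stored set — each match is an end-marker on the path.
Prefixes of the query that are stored words: "5452"
Count: 1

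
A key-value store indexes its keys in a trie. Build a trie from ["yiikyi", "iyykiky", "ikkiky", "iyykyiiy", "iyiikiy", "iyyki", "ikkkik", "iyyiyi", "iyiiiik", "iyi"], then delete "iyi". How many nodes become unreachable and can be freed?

0

After clearing the end-marker at "iyi", prune upward until reaching a node still needed by another word.
Every node on "iyi" is still needed (e.g. by "iyiikiy"), so nothing is freed.
Nodes removed: 0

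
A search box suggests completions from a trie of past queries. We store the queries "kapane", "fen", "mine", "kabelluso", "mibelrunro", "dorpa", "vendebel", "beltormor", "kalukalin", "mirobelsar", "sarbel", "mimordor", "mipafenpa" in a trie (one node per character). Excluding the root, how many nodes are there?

84

Insert word by word; a character creates a node only if that edge doesn't already exist:
  "kapane" → 6 new (k, a, p, a, n, e)
  "fen" → 3 new (f, e, n)
  "mine" → 4 new (m, i, n, e)
  "kabelluso" → prefix "ka" already present; 7 new (b, e, l, l, u, s, o)
  "mibelrunro" → prefix "mi" already present; 8 new (b, e, l, r, u, n, r, o)
  "dorpa" → 5 new (d, o, r, p, a)
  "vendebel" → 8 new (v, e, n, d, e, b, e, l)
  "beltormor" → 9 new (b, e, l, t, o, r, m, o, r)
  "kalukalin" → prefix "ka" already present; 7 new (l, u, k, a, l, i, n)
  "mirobelsar" → prefix "mi" already present; 8 new (r, o, b, e, l, s, a, r)
  "sarbel" → 6 new (s, a, r, b, e, l)
  "mimordor" → prefix "mi" already present; 6 new (m, o, r, d, o, r)
  "mipafenpa" → prefix "mi" already present; 7 new (p, a, f, e, n, p, a)
Total nodes = 6 + 3 + 4 + 7 + 8 + 5 + 8 + 9 + 7 + 8 + 6 + 6 + 7 = 84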